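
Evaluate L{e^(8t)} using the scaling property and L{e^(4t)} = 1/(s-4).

Using L{f(at)} = (1/a)F(s/a) with a=2 and f(t) = e^(4t): L{e^(8t)} = (1/2) · 1/((s/2)-4) = (1/2) · 2/(s-8) = 1/(s-8)

Final answer: 1/(s-8)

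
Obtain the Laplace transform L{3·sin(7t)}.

L{sin(ωt)} = ω/(s² + ω²), so L{sin(7t)} = 7/(s² + 49). Then L{3·sin(7t)} = 3·7/(s² + 49) = 21/(s² + 49)

Final answer: 21/(s² + 49)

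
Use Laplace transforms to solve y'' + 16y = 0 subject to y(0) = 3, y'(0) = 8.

L{y''} + 16L{y} = 0. s²Y - 3s - 8 + 16Y = 0. Y(s² + 16) = 3s + 8. Y = (3s + 8)/(s² + 16). Inverting: y(t) = 3cos(4t) + 2sin(4t)

Final answer: y(t) = 3cos(4t) + 2sin(4t)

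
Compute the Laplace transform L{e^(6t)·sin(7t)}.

L{e^(at)·sin(ωt)} = ω/((s-a)² + ω²), so L{e^(6t)·sin(7t)} = 7/((s-6)² + 49)

Final answer: 7/((s-6)² + 49)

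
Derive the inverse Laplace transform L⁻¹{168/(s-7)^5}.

L⁻¹{n!/(s-a)^(n+1)} = t^n·e^(at) with n=4, a=7. So L⁻¹{24/(s-7)^5} = t^4·e^(7t), and L⁻¹{168/(s-7)^5} = (168/24)·t^4·e^(7t) = 7·t^4·e^(7t)

Final answer: 7·t^4·e^(7t)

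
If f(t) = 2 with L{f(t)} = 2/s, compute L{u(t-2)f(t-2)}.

Time shift theorem: L{u(t-a)f(t-a)} = e^(-as)F(s). Here a=2, F(s) = 2/s, so L{u(t-2)f(t-2)} = e^(-2s)·2/s

Final answer: e^(-2s)·2/s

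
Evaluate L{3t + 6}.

L{3t + 6} = 3·L{t} + 6·L{1} = 3/s² + 6/s

Final answer: 3/s² + 6/s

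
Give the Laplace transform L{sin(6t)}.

L{sin(ωt)} = ω/(s² + ω²), so L{sin(6t)} = 6/(s² + 36)

Final answer: 6/(s² + 36)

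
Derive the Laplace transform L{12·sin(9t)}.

L{sin(ωt)} = ω/(s² + ω²), so L{sin(9t)} = 9/(s² + 81). Then L{12·sin(9t)} = 12·9/(s² + 81) = 108/(s² + 81)

Final answer: 108/(s² + 81)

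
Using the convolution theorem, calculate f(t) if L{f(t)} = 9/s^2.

9/s^2 = (9/s)·(1/s) = L{9}·L{1}. By convolution, f(t) = 9*1 = ∫₀ᵗ 9·1 dτ = 9·t

Final answer: 9·t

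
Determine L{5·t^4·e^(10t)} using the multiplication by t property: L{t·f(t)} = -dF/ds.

Using L{t^n·e^(at)} = n!/(s-a)^(n+1), L{t^4·e^(10t)} = 24/(s-10)^5, so L{5·t^4·e^(10t)} = 5·24/(s-10)^5 = 120/(s-10)^5

Final answer: 120/(s-10)^5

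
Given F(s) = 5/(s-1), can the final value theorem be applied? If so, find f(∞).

sF(s) = 5s/(s-1) has a pole at s = 1 in the right half-plane. Theorem does NOT apply (unstable system; f(t) = 5·e^t grows without bound).

Final answer: Not applicable (unstable)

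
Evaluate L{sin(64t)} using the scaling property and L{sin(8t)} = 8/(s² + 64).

Using L{f(at)} = (1/a)F(s/a) with a=8: L{sin(64t)} = (1/8) · 8/((s/8)² + 64) = (1/8) · 8·64/(s² + 4096) = 64/(s² + 4096)

Final answer: 64/(s² + 4096)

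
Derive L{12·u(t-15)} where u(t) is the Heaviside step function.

L{u(t-a)} = e^(-as)/s. Here a=15, so L{u(t-15)} = e^(-15s)/s, and L{12·u(t-15)} = 12·e^(-15s)/s

Final answer: 12·e^(-15s)/s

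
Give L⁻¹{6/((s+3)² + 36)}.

Form: b/((s-a)² + b²) → e^(at)sin(bt). With a=-3, b=6

Final answer: e^(-3t)·sin(6t)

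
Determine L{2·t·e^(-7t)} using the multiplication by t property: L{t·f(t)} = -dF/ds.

Using L{t^n·e^(at)} = n!/(s-a)^(n+1), L{t·e^(-7t)} = 1/(s+7)^2, so L{2·t·e^(-7t)} = 2·1/(s+7)^2 = 2/(s+7)^2

Final answer: 2/(s+7)^2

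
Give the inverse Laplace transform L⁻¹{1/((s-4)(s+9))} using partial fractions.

Decompose: A/(s-4) + B/(s+9). A = 1/13, B = -1/13. f(t) = (e^(4t) - e^(-9t))/13

Final answer: (e^(4t) - e^(-9t))/13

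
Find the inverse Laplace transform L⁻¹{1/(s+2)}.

L⁻¹{1/(s-a)} = e^(at), so L⁻¹{1/(s+2)} = e^(-2t)

Final answer: e^(-2t)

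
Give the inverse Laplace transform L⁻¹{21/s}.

L⁻¹{c/s} = c, so L⁻¹{21/s} = 21

Final answer: 21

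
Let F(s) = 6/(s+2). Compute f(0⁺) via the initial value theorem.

f(0⁺) = lim_{s→∞} s·6/(s+2) = lim_{s→∞} 6s/(s+2) = 6

Final answer: 6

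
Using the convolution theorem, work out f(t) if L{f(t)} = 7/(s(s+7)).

7/(s(s+7)) = (7/s)·(1/(s+7)) = L{7}·L{e^(-7t)}. By convolution, f(t) = 7*e^(-7t) = ∫₀ᵗ 7·e^(-7τ) dτ = 7·(1 - e^(-7t))/7

Final answer: 7·(1 - e^(-7t))/7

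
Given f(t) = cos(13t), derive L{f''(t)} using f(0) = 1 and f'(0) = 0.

F(s) = s/(s² + 169). L{f''(t)} = s²F(s) - sf(0) - f'(0) = s³/(s² + 169) - s = (s³ - s(s² + 169))/(s² + 169) = -169s/(s² + 169)

Final answer: -169s/(s² + 169)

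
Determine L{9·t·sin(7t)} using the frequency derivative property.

L{sin(7t)} = 7/(s² + 49). By L{t·f(t)} = -F'(s): -d/ds[7/(s² + 49)] = -(7)·(-2s)/(s² + 49)² = 14s/(s² + 49)². Then L{9·t·sin(7t)} = 9·14s/(s² + 49)² = 126s/(s² + 49)²

Final answer: 126s/(s² + 49)²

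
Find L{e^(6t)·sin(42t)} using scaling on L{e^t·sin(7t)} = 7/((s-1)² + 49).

Scaling with a=6: L{e^(6t)·sin(42t)} = (1/6) · 7/((s/6-1)² + 49). Simplifying: 42/((s-6)² + 1764)

Final answer: 42/((s-6)² + 1764)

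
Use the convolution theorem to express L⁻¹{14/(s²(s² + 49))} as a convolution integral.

14/(s²(s² + 49)) = (1/s²)·(14/(s² + 49)) = L{t}·L{2·sin(7t)}. So f(t) = t*(2·sin(7t)) = ∫₀ᵗ 2τ·sin(7(t-τ)) dτ

Final answer: ∫₀ᵗ 2τ·sin(7(t-τ)) dτ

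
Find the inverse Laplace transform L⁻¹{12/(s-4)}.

L⁻¹{1/(s-a)} = e^(at), so L⁻¹{1/(s-4)} = e^(4t), and L⁻¹{12/(s-4)} = 12·e^(4t)

Final answer: 12·e^(4t)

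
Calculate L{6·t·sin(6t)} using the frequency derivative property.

L{sin(6t)} = 6/(s² + 36). By L{t·f(t)} = -F'(s): -d/ds[6/(s² + 36)] = -(6)·(-2s)/(s² + 36)² = 12s/(s² + 36)². Then L{6·t·sin(6t)} = 6·12s/(s² + 36)² = 72s/(s² + 36)²

Final answer: 72s/(s² + 36)²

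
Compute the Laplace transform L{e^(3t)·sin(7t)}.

L{e^(at)·sin(ωt)} = ω/((s-a)² + ω²), so L{e^(3t)·sin(7t)} = 7/((s-3)² + 49)

Final answer: 7/((s-3)² + 49)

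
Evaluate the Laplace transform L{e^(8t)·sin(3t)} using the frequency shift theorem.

Frequency shift: L{e^(at)f(t)} = F(s-a). L{e^(8t)·sin(3t)} = 3/((s-8)² + 9)

Final answer: 3/((s-8)² + 9)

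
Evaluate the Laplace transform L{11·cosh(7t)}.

L{cosh(ωt)} = s/(s² - ω²), so L{cosh(7t)} = s/(s² - 49). Then L{11·cosh(7t)} = 11·s/(s² - 49) = 11s/(s² - 49)

Final answer: 11s/(s² - 49)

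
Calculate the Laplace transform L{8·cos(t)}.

L{cos(ωt)} = s/(s² + ω²), so L{cos(t)} = s/(s² + 1). Then L{8·cos(t)} = 8·s/(s² + 1) = 8s/(s² + 1)

Final answer: 8s/(s² + 1)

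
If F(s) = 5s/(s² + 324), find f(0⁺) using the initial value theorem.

f(0⁺) = lim_{s→∞} s·5s/(s² + 324) = lim_{s→∞} 5s²/(s² + 324) = 5

Final answer: 5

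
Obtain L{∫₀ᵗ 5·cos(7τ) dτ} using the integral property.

L{∫₀ᵗ f(τ)dτ} = F(s)/s with F(s) = 5s/(s² + 49), so the result is (5s/(s² + 49))/s = 5/(s² + 49)

Final answer: 5/(s² + 49)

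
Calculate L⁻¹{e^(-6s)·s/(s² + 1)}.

L⁻¹{s/(s² + 1)} = cos(t). By the time shift theorem, L⁻¹{e^(-as)F(s)} = u(t-a)f(t-a) with a=6, so L⁻¹{e^(-6s)·s/(s² + 1)} = u(t-6)·cos((t-6))

Final answer: u(t-6)·cos((t-6))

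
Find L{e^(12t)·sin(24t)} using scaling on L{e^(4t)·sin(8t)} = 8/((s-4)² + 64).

Scaling with a=3: L{e^(12t)·sin(24t)} = (1/3) · 8/((s/3-4)² + 64). Simplifying: 24/((s-12)² + 576)

Final answer: 24/((s-12)² + 576)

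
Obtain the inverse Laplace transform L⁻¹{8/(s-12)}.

L⁻¹{1/(s-a)} = e^(at), so L⁻¹{1/(s-12)} = e^(12t), and L⁻¹{8/(s-12)} = 8·e^(12t)

Final answer: 8·e^(12t)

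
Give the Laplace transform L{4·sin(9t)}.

L{sin(ωt)} = ω/(s² + ω²), so L{sin(9t)} = 9/(s² + 81). Then L{4·sin(9t)} = 4·9/(s² + 81) = 36/(s² + 81)

Final answer: 36/(s² + 81)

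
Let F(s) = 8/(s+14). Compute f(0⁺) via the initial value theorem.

f(0⁺) = lim_{s→∞} s·8/(s+14) = lim_{s→∞} 8s/(s+14) = 8

Final answer: 8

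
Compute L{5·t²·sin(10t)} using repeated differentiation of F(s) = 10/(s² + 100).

F(s) = 10/(s² + 100). F'(s) = -20s/(s² + 100)². F''(s) = -20(100 - 3s²)/(s² + 100)³ = (60s² - 2000)/(s² + 100)³. So L{t²·sin(10t)} = (-1)² F''(s) = (60s² - 2000)/(s² + 100)³. Then L{5·t²·sin(10t)} = 5·(60s² - 2000)/(s² + 100)³ = (300s² - 10000)/(s² + 100)³

Final answer: (300s² - 10000)/(s² + 100)³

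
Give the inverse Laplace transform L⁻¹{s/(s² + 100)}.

L⁻¹{s/(s² + 100)} = cos(10t)

Final answer: cos(10t)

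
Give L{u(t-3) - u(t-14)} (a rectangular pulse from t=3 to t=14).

L{u(t-a)} = e^(-as)/s. L{u(t-3) - u(t-14)} = (e^(-3s) - e^(-14s))/s

Final answer: (e^(-3s) - e^(-14s))/s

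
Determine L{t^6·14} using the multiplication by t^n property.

L{14} = 14/s. d^1/ds^1[1/s] = -1/s². d^2/ds^2[1/s] = 2/s^3. d^3/ds^3[1/s] = -6/s^4. d^4/ds^4[1/s] = 24/s^5. d^5/ds^5[1/s] = -120/s^6. d^6/ds^6[1/s] = 720/s^7. So L{t^6} = (-1)^{6}·720/s^7 = 720/s^7. Then L{t^6·14} = 14·720/s^7 = 10080/s^7

Final answer: 10080/s^7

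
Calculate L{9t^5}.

L{t^n} = n!/s^(n+1). So L{9t^5} = 9·5!/s^6 = 1080/s^6

Final answer: 1080/s^6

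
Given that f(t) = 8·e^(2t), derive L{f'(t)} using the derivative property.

f(0) = 8, F(s) = 8/(s-2). L{f'(t)} = s·F(s) - f(0) = 8s/(s-2) - 8 = (8s - 8(s-2))/(s-2) = 16/(s-2)

Final answer: 16/(s-2)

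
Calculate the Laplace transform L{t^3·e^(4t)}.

L{t^n·e^(at)} = n!/(s-a)^(n+1), so L{t^3·e^(4t)} = 6/(s-4)^4

Final answer: 6/(s-4)^4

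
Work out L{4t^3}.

L{t^n} = n!/s^(n+1). So L{4t^3} = 4·3!/s^4 = 24/s^4

Final answer: 24/s^4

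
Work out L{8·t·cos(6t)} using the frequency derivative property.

L{cos(6t)} = s/(s² + 36). Derivative: d/ds[s/(s² + 36)] = [(s² + 36) - s·2s]/(s² + 36)² = (36 - s²)/(s² + 36)². So L{t·cos(6t)} = -F'(s) = (s² - 36)/(s² + 36)². Then L{8·t·cos(6t)} = 8·(s² - 36)/(s² + 36)²

Final answer: 8·(s² - 36)/(s² + 36)²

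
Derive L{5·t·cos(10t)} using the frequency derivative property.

L{cos(10t)} = s/(s² + 100). Derivative: d/ds[s/(s² + 100)] = [(s² + 100) - s·2s]/(s² + 100)² = (100 - s²)/(s² + 100)². So L{t·cos(10t)} = -F'(s) = (s² - 100)/(s² + 100)². Then L{5·t·cos(10t)} = 5·(s² - 100)/(s² + 100)²

Final answer: 5·(s² - 100)/(s² + 100)²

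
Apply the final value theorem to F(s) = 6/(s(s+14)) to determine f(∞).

f(∞) = lim_{s→0} s·6/(s(s+14)) = lim_{s→0} 6/(s+14) = 6/14 = 3/7

Final answer: 3/7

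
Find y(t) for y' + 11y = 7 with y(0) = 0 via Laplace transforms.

sY + 11Y = 7/s. Y = 7/(s(s+11)). Partial fractions: Y = 7/11/s - 7/11/(s+11)

Final answer: y(t) = 7/11(1 - e^(-11t))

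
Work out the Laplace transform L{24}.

L{24} = 24 · L{1} = 24/s

Final answer: 24/s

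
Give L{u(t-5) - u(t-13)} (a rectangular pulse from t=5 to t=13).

L{u(t-a)} = e^(-as)/s. L{u(t-5) - u(t-13)} = (e^(-5s) - e^(-13s))/s

Final answer: (e^(-5s) - e^(-13s))/s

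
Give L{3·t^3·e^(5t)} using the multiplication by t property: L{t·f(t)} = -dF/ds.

Using L{t^n·e^(at)} = n!/(s-a)^(n+1), L{t^3·e^(5t)} = 6/(s-5)^4, so L{3·t^3·e^(5t)} = 3·6/(s-5)^4 = 18/(s-5)^4

Final answer: 18/(s-5)^4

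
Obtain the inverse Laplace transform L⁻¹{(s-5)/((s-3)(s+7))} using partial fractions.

Using partial fractions, f(t) = (-2e^(3t) + 12e^(-7t))/10

Final answer: (-2e^(3t) + 12e^(-7t))/10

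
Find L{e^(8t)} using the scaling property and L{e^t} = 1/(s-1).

Using L{f(at)} = (1/a)F(s/a) with a=8 and f(t) = e^t: L{e^(8t)} = (1/8) · 1/((s/8)-1) = (1/8) · 8/(s-8) = 1/(s-8)

Final answer: 1/(s-8)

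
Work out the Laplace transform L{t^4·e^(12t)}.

L{t^n·e^(at)} = n!/(s-a)^(n+1), so L{t^4·e^(12t)} = 24/(s-12)^5

Final answer: 24/(s-12)^5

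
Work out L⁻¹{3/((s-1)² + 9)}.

Form: b/((s-a)² + b²) → e^(at)sin(bt). With a=1, b=3

Final answer: e^t·sin(3t)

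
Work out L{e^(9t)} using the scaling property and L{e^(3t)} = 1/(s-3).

Using L{f(at)} = (1/a)F(s/a) with a=3 and f(t) = e^(3t): L{e^(9t)} = (1/3) · 1/((s/3)-3) = (1/3) · 3/(s-9) = 1/(s-9)

Final answer: 1/(s-9)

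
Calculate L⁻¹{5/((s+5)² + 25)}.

Form: b/((s-a)² + b²) → e^(at)sin(bt). With a=-5, b=5

Final answer: e^(-5t)·sin(5t)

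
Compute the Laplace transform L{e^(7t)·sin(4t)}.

L{e^(at)·sin(ωt)} = ω/((s-a)² + ω²), so L{e^(7t)·sin(4t)} = 4/((s-7)² + 16)

Final answer: 4/((s-7)² + 16)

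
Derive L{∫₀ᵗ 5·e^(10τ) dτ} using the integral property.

L{∫₀ᵗ f(τ)dτ} = F(s)/s with F(s) = 5/(s-10), so L{∫₀ᵗ 5·e^(10τ) dτ} = 5/(s(s-10))

Final answer: 5/(s(s-10))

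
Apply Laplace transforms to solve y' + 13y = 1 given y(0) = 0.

sY + 13Y = 1/s. Y = 1/(s(s+13)). Partial fractions: Y = 1/13/s - 1/13/(s+13)

Final answer: y(t) = 1/13(1 - e^(-13t))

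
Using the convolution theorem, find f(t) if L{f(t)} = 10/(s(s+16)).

10/(s(s+16)) = (10/s)·(1/(s+16)) = L{10}·L{e^(-16t)}. By convolution, f(t) = 10*e^(-16t) = ∫₀ᵗ 10·e^(-16τ) dτ = 10·(1 - e^(-16t))/16

Final answer: 10·(1 - e^(-16t))/16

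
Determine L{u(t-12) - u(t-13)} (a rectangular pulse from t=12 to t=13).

L{u(t-a)} = e^(-as)/s. L{u(t-12) - u(t-13)} = (e^(-12s) - e^(-13s))/s

Final answer: (e^(-12s) - e^(-13s))/s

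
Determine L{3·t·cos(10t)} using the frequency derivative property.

L{cos(10t)} = s/(s² + 100). Derivative: d/ds[s/(s² + 100)] = [(s² + 100) - s·2s]/(s² + 100)² = (100 - s²)/(s² + 100)². So L{t·cos(10t)} = -F'(s) = (s² - 100)/(s² + 100)². Then L{3·t·cos(10t)} = 3·(s² - 100)/(s² + 100)²

Final answer: 3·(s² - 100)/(s² + 100)²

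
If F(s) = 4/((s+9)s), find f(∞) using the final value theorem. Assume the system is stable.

f(∞) = lim_{s→0} sF(s) = lim_{s→0} 4/(s+9) = 4/9

Final answer: 4/9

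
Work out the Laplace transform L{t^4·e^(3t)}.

L{t^n·e^(at)} = n!/(s-a)^(n+1), so L{t^4·e^(3t)} = 24/(s-3)^5

Final answer: 24/(s-3)^5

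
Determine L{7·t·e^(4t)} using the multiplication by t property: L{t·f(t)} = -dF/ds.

Using L{t^n·e^(at)} = n!/(s-a)^(n+1), L{t·e^(4t)} = 1/(s-4)^2, so L{7·t·e^(4t)} = 7·1/(s-4)^2 = 7/(s-4)^2

Final answer: 7/(s-4)^2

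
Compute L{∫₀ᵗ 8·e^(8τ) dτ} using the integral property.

L{∫₀ᵗ f(τ)dτ} = F(s)/s with F(s) = 8/(s-8), so L{∫₀ᵗ 8·e^(8τ) dτ} = 8/(s(s-8))

Final answer: 8/(s(s-8))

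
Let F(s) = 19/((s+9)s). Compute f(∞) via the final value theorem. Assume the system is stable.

f(∞) = lim_{s→0} sF(s) = lim_{s→0} 19/(s+9) = 19/9

Final answer: 19/9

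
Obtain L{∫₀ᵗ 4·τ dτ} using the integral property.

L{∫₀ᵗ f(τ)dτ} = F(s)/s with f(t) = 4t. F(s) = 4/s^2, so L{∫₀ᵗ 4·τ dτ} = (4/s^2)/s = 4/s^3. (Check: ∫₀ᵗ 4·τ dτ = 4t^2/2.)

Final answer: 4/s^3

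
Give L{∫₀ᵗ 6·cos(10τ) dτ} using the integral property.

L{∫₀ᵗ f(τ)dτ} = F(s)/s with F(s) = 6s/(s² + 100), so the result is (6s/(s² + 100))/s = 6/(s² + 100)

Final answer: 6/(s² + 100)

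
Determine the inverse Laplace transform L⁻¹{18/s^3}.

L⁻¹{n!/s^(n+1)} = t^n with n=2. So L⁻¹{2/s^3} = t^2, and L⁻¹{18/s^3} = (18/2)·t^2 = 9·t^2

Final answer: 9·t^2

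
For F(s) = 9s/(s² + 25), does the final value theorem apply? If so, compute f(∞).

The final value theorem requires all poles of sF(s) in the left half-plane. sF(s) = 9s²/(s² + 25) has poles at s = ±5i (imaginary axis). Theorem does NOT apply (oscillatory system).

Final answer: Not applicable (oscillatory)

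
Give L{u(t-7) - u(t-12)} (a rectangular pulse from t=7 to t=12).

L{u(t-a)} = e^(-as)/s. L{u(t-7) - u(t-12)} = (e^(-7s) - e^(-12s))/s

Final answer: (e^(-7s) - e^(-12s))/s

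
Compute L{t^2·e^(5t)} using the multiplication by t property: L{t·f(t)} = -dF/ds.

Using L{t^n·e^(at)} = n!/(s-a)^(n+1), L{t^2·e^(5t)} = 2/(s-5)^3

Final answer: 2/(s-5)^3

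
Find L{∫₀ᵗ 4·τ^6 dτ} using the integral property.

L{∫₀ᵗ f(τ)dτ} = F(s)/s with f(t) = 4t^6. F(s) = 2880/s^7, so L{∫₀ᵗ 4·τ^6 dτ} = (2880/s^7)/s = 2880/s^8. (Check: ∫₀ᵗ 4·τ^6 dτ = 4t^7/7.)

Final answer: 2880/s^8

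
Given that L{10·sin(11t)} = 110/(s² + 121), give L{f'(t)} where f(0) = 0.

L{f'(t)} = s·F(s) - f(0) = s·110/(s² + 121) - 0 = 110s/(s² + 121)

Final answer: 110s/(s² + 121)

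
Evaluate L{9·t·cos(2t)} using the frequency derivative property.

L{cos(2t)} = s/(s² + 4). Derivative: d/ds[s/(s² + 4)] = [(s² + 4) - s·2s]/(s² + 4)² = (4 - s²)/(s² + 4)². So L{t·cos(2t)} = -F'(s) = (s² - 4)/(s² + 4)². Then L{9·t·cos(2t)} = 9·(s² - 4)/(s² + 4)²

Final answer: 9·(s² - 4)/(s² + 4)²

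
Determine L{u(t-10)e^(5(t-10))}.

u(t-a)f(t-a) with f(t)=e^(5t). L{e^(5t)} = 1/(s-5). By time shift: e^(-10s)/(s-5)

Final answer: e^(-10s)/(s-5)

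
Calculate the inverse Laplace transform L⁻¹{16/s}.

L⁻¹{c/s} = c, so L⁻¹{16/s} = 16

Final answer: 16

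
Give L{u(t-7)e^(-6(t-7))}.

u(t-a)f(t-a) with f(t)=e^(-6t). L{e^(-6t)} = 1/(s+6). By time shift: e^(-7s)/(s+6)

Final answer: e^(-7s)/(s+6)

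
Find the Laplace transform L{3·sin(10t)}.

L{sin(ωt)} = ω/(s² + ω²), so L{sin(10t)} = 10/(s² + 100). Then L{3·sin(10t)} = 3·10/(s² + 100) = 30/(s² + 100)

Final answer: 30/(s² + 100)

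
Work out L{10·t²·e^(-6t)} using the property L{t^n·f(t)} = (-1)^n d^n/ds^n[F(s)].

L{e^(-6t)} = 1/(s+6). d/ds[1/(s+6)] = -1/(s+6)². d²/ds²[1/(s+6)] = 2/(s+6)³. So L{t²·e^(-6t)} = (-1)² · 2/(s+6)³ = 2/(s+6)³. Then L{10·t²·e^(-6t)} = 10·2/(s+6)³ = 20/(s+6)³

Final answer: 20/(s+6)³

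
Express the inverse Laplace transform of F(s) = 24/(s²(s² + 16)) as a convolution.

24/(s²(s² + 16)) = (1/s²)·(24/(s² + 16)) = L{t}·L{6·sin(4t)}. So f(t) = t*(6·sin(4t)) = ∫₀ᵗ 6τ·sin(4(t-τ)) dτ

Final answer: ∫₀ᵗ 6τ·sin(4(t-τ)) dτ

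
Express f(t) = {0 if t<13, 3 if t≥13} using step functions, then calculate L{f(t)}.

f(t) = 3·u(t-13). L{u(t-13)} = e^(-13s)/s, so L{f(t)} = 3·e^(-13s)/s

Final answer: 3·e^(-13s)/s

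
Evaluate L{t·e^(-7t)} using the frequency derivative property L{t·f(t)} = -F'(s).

L{e^(-7t)} = 1/(s+7). By frequency derivative: L{t·e^(-7t)} = -d/ds[1/(s+7)] = -(-1)/(s+7)² = 1/(s+7)²

Final answer: 1/(s+7)²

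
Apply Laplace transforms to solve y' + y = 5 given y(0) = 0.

sY + Y = 5/s. Y = 5/(s(s+1)). Partial fractions: Y = 5/s - 5/(s+1)

Final answer: y(t) = 5(1 - e^(-t))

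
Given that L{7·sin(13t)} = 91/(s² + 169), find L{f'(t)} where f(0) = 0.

L{f'(t)} = s·F(s) - f(0) = s·91/(s² + 169) - 0 = 91s/(s² + 169)

Final answer: 91s/(s² + 169)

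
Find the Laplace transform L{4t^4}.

L{4t^4} = 4 · L{t^4} = 4 · 24/s^5 = 96/s^5

Final answer: 96/s^5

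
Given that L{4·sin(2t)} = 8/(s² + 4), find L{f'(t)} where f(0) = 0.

L{f'(t)} = s·F(s) - f(0) = s·8/(s² + 4) - 0 = 8s/(s² + 4)

Final answer: 8s/(s² + 4)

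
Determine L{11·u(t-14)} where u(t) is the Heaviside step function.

L{u(t-a)} = e^(-as)/s. Here a=14, so L{u(t-14)} = e^(-14s)/s, and L{11·u(t-14)} = 11·e^(-14s)/s

Final answer: 11·e^(-14s)/s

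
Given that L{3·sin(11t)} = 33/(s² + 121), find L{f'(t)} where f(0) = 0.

L{f'(t)} = s·F(s) - f(0) = s·33/(s² + 121) - 0 = 33s/(s² + 121)

Final answer: 33s/(s² + 121)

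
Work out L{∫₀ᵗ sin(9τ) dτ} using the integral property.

L{∫₀ᵗ f(τ)dτ} = F(s)/s with F(s) = 9/(s² + 81), so the result is (9/(s² + 81))/s = 9/(s(s² + 81))

Final answer: 9/(s(s² + 81))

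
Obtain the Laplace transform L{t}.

L{t^n} = n!/s^(n+1), so L{t} = 1/s^2

Final answer: 1/s^2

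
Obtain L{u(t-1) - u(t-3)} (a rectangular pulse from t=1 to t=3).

L{u(t-a)} = e^(-as)/s. L{u(t-1) - u(t-3)} = (e^(-s) - e^(-3s))/s

Final answer: (e^(-s) - e^(-3s))/s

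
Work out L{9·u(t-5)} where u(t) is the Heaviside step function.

L{u(t-a)} = e^(-as)/s. Here a=5, so L{u(t-5)} = e^(-5s)/s, and L{9·u(t-5)} = 9·e^(-5s)/s

Final answer: 9·e^(-5s)/s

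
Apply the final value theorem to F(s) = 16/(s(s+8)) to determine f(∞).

f(∞) = lim_{s→0} s·16/(s(s+8)) = lim_{s→0} 16/(s+8) = 16/8 = 2

Final answer: 2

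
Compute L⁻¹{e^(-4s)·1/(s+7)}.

L⁻¹{1/(s+7)} = e^(-7t). By the time shift theorem, L⁻¹{e^(-as)F(s)} = u(t-a)f(t-a) with a=4, so L⁻¹{e^(-4s)·1/(s+7)} = u(t-4)·e^(-7(t-4))

Final answer: u(t-4)·e^(-7(t-4))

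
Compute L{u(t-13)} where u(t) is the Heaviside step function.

L{u(t-a)} = e^(-as)/s. Here a=13, so L{u(t-13)} = e^(-13s)/s

Final answer: e^(-13s)/s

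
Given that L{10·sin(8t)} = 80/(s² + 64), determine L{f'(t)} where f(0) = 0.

L{f'(t)} = s·F(s) - f(0) = s·80/(s² + 64) - 0 = 80s/(s² + 64)

Final answer: 80s/(s² + 64)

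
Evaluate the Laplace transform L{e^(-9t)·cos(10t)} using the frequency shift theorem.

Frequency shift: L{e^(at)f(t)} = F(s-a). L{e^(-9t)·cos(10t)} = (s+9)/((s+9)² + 100)

Final answer: (s+9)/((s+9)² + 100)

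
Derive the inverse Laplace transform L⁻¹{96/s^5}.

L⁻¹{n!/s^(n+1)} = t^n with n=4. So L⁻¹{24/s^5} = t^4, and L⁻¹{96/s^5} = (96/24)·t^4 = 4·t^4

Final answer: 4·t^4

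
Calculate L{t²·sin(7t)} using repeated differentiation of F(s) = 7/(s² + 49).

F(s) = 7/(s² + 49). F'(s) = -14s/(s² + 49)². F''(s) = -14(49 - 3s²)/(s² + 49)³ = (42s² - 686)/(s² + 49)³. So L{t²·sin(7t)} = (-1)² F''(s) = (42s² - 686)/(s² + 49)³

Final answer: (42s² - 686)/(s² + 49)³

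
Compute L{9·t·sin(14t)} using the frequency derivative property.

L{sin(14t)} = 14/(s² + 196). By L{t·f(t)} = -F'(s): -d/ds[14/(s² + 196)] = -(14)·(-2s)/(s² + 196)² = 28s/(s² + 196)². Then L{9·t·sin(14t)} = 9·28s/(s² + 196)² = 252s/(s² + 196)²

Final answer: 252s/(s² + 196)²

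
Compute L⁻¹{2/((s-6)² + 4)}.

Form: b/((s-a)² + b²) → e^(at)sin(bt). With a=6, b=2

Final answer: e^(6t)·sin(2t)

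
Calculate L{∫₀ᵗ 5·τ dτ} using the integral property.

L{∫₀ᵗ f(τ)dτ} = F(s)/s with f(t) = 5t. F(s) = 5/s^2, so L{∫₀ᵗ 5·τ dτ} = (5/s^2)/s = 5/s^3. (Check: ∫₀ᵗ 5·τ dτ = 5t^2/2.)

Final answer: 5/s^3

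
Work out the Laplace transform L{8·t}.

L{t^n} = n!/s^(n+1), so L{t} = 1/s^2. Then L{8·t} = 8·1/s^2 = 8/s^2

Final answer: 8/s^2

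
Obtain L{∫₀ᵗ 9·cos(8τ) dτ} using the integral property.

L{∫₀ᵗ f(τ)dτ} = F(s)/s with F(s) = 9s/(s² + 64), so the result is (9s/(s² + 64))/s = 9/(s² + 64)

Final answer: 9/(s² + 64)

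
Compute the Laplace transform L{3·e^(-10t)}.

L{e^(at)} = 1/(s-a), so L{e^(-10t)} = 1/(s+10). Then L{3·e^(-10t)} = 3/(s+10)

Final answer: 3/(s+10)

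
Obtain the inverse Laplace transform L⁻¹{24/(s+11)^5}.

L⁻¹{n!/(s-a)^(n+1)} = t^n·e^(at), so L⁻¹{24/(s+11)^5} = t^4·e^(-11t)

Final answer: t^4·e^(-11t)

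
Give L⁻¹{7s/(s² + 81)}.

This is the form c·s/(s² + a²) with a = 9, c = 7. L⁻¹ = 7·cos(9t)

Final answer: 7·cos(9t)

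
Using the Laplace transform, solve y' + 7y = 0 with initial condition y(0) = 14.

L{y'} + 7L{y} = 0. sY - 14 + 7Y = 0. Y(s+7) = 14. Y = 14/(s+7)

Final answer: y(t) = 14e^(-7t)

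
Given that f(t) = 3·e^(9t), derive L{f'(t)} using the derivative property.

f(0) = 3, F(s) = 3/(s-9). L{f'(t)} = s·F(s) - f(0) = 3s/(s-9) - 3 = (3s - 3(s-9))/(s-9) = 27/(s-9)

Final answer: 27/(s-9)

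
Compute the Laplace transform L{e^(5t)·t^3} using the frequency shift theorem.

L{e^(at)·t^n} = n!/(s-a)^(n+1), so L{e^(5t)·t^3} = 6/(s-5)^4

Final answer: 6/(s-5)^4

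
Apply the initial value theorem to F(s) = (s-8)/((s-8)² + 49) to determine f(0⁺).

f(0⁺) = lim_{s→∞} sF(s) = lim_{s→∞} s(s-8)/((s-8)² + 49) = 1

Final answer: 1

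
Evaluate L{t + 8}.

L{t + 8} = L{t} + 8·L{1} = 1/s² + 8/s

Final answer: 1/s² + 8/s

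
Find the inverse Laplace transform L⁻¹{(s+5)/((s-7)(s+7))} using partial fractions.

Using partial fractions, f(t) = (12e^(7t) + 2e^(-7t))/14

Final answer: (12e^(7t) + 2e^(-7t))/14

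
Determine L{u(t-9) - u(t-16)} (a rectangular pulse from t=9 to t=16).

L{u(t-a)} = e^(-as)/s. L{u(t-9) - u(t-16)} = (e^(-9s) - e^(-16s))/s

Final answer: (e^(-9s) - e^(-16s))/s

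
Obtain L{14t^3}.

L{t^n} = n!/s^(n+1). So L{14t^3} = 14·3!/s^4 = 84/s^4

Final answer: 84/s^4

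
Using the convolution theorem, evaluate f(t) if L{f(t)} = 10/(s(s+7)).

10/(s(s+7)) = (10/s)·(1/(s+7)) = L{10}·L{e^(-7t)}. By convolution, f(t) = 10*e^(-7t) = ∫₀ᵗ 10·e^(-7τ) dτ = 10·(1 - e^(-7t))/7

Final answer: 10·(1 - e^(-7t))/7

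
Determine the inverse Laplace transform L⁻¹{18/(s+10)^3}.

L⁻¹{n!/(s-a)^(n+1)} = t^n·e^(at) with n=2, a=-10. So L⁻¹{2/(s+10)^3} = t^2·e^(-10t), and L⁻¹{18/(s+10)^3} = (18/2)·t^2·e^(-10t) = 9·t^2·e^(-10t)

Final answer: 9·t^2·e^(-10t)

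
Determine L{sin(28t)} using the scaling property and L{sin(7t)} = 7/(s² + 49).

Using L{f(at)} = (1/a)F(s/a) with a=4: L{sin(28t)} = (1/4) · 7/((s/4)² + 49) = (1/4) · 7·16/(s² + 784) = 28/(s² + 784)

Final answer: 28/(s² + 784)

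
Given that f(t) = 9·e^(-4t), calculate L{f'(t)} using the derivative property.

f(0) = 9, F(s) = 9/(s+4). L{f'(t)} = s·F(s) - f(0) = 9s/(s+4) - 9 = (9s - 9(s+4))/(s+4) = -36/(s+4)

Final answer: -36/(s+4)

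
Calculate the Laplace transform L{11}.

L{11} = 11 · L{1} = 11/s

Final answer: 11/s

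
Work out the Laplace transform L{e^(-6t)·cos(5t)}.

L{e^(at)·cos(ωt)} = (s-a)/((s-a)² + ω²), so L{e^(-6t)·cos(5t)} = (s+6)/((s+6)² + 25)

Final answer: (s+6)/((s+6)² + 25)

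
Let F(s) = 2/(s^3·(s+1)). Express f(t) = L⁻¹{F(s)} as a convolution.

2/(s^3·(s+1)) = (2/s^3)·(1/(s+1)) = L{t^2}·L{e^(-t)}. So f(t) = t^2*e^(-t) = ∫₀ᵗ τ^2·e^(-(t-τ)) dτ

Final answer: ∫₀ᵗ τ^2·e^(-(t-τ)) dτ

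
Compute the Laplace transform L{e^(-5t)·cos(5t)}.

L{e^(at)·cos(ωt)} = (s-a)/((s-a)² + ω²), so L{e^(-5t)·cos(5t)} = (s+5)/((s+5)² + 25)

Final answer: (s+5)/((s+5)² + 25)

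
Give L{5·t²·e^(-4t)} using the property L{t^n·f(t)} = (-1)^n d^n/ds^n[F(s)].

L{e^(-4t)} = 1/(s+4). d/ds[1/(s+4)] = -1/(s+4)². d²/ds²[1/(s+4)] = 2/(s+4)³. So L{t²·e^(-4t)} = (-1)² · 2/(s+4)³ = 2/(s+4)³. Then L{5·t²·e^(-4t)} = 5·2/(s+4)³ = 10/(s+4)³

Final answer: 10/(s+4)³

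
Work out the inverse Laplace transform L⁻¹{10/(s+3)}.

L⁻¹{1/(s-a)} = e^(at), so L⁻¹{1/(s+3)} = e^(-3t), and L⁻¹{10/(s+3)} = 10·e^(-3t)

Final answer: 10·e^(-3t)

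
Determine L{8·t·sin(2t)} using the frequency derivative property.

L{sin(2t)} = 2/(s² + 4). By L{t·f(t)} = -F'(s): -d/ds[2/(s² + 4)] = -(2)·(-2s)/(s² + 4)² = 4s/(s² + 4)². Then L{8·t·sin(2t)} = 8·4s/(s² + 4)² = 32s/(s² + 4)²

Final answer: 32s/(s² + 4)²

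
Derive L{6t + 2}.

L{6t + 2} = 6·L{t} + 2·L{1} = 6/s² + 2/s

Final answer: 6/s² + 2/s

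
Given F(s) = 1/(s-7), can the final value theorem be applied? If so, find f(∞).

sF(s) = s/(s-7) has a pole at s = 7 in the right half-plane. Theorem does NOT apply (unstable system; f(t) = e^(7t) grows without bound).

Final answer: Not applicable (unstable)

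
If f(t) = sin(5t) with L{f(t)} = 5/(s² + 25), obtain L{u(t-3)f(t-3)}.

Time shift theorem: L{u(t-a)f(t-a)} = e^(-as)F(s). Here a=3, F(s) = 5/(s² + 25), so L{u(t-3)f(t-3)} = e^(-3s)·5/(s² + 25)

Final answer: e^(-3s)·5/(s² + 25)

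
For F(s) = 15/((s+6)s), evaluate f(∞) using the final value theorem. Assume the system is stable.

f(∞) = lim_{s→0} sF(s) = lim_{s→0} 15/(s+6) = 5/2

Final answer: 5/2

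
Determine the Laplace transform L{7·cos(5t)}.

L{cos(ωt)} = s/(s² + ω²), so L{cos(5t)} = s/(s² + 25). Then L{7·cos(5t)} = 7·s/(s² + 25) = 7s/(s² + 25)

Final answer: 7s/(s² + 25)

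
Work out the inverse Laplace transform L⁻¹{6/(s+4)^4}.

L⁻¹{n!/(s-a)^(n+1)} = t^n·e^(at), so L⁻¹{6/(s+4)^4} = t^3·e^(-4t)

Final answer: t^3·e^(-4t)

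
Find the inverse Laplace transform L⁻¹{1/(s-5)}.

L⁻¹{1/(s-a)} = e^(at), so L⁻¹{1/(s-5)} = e^(5t)

Final answer: e^(5t)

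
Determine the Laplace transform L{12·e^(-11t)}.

L{e^(at)} = 1/(s-a), so L{e^(-11t)} = 1/(s+11). Then L{12·e^(-11t)} = 12/(s+11)

Final answer: 12/(s+11)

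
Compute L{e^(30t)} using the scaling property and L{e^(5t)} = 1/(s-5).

Using L{f(at)} = (1/a)F(s/a) with a=6 and f(t) = e^(5t): L{e^(30t)} = (1/6) · 1/((s/6)-5) = (1/6) · 6/(s-30) = 1/(s-30)

Final answer: 1/(s-30)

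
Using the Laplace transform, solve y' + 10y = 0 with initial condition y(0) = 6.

L{y'} + 10L{y} = 0. sY - 6 + 10Y = 0. Y(s+10) = 6. Y = 6/(s+10)

Final answer: y(t) = 6e^(-10t)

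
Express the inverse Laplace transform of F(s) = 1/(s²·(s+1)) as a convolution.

1/(s²·(s+1)) = (1/s^2)·(1/(s+1)) = L{t}·L{e^(-t)}. So f(t) = t*e^(-t) = ∫₀ᵗ τ·e^(-(t-τ)) dτ

Final answer: ∫₀ᵗ τ·e^(-(t-τ)) dτ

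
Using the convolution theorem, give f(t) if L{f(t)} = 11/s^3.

11/s^3 = (11/s)·(1/s^2) = L{11}·L{t}. By convolution, f(t) = 11*t = ∫₀ᵗ 11·τ dτ = 11·t²/2

Final answer: 11·t²/2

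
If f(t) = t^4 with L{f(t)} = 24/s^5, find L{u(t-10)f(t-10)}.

Time shift theorem: L{u(t-a)f(t-a)} = e^(-as)F(s). Here a=10, F(s) = 24/s^5, so L{u(t-10)f(t-10)} = e^(-10s)·24/s^5

Final answer: e^(-10s)·24/s^5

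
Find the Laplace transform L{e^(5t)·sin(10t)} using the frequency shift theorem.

Frequency shift: L{e^(at)f(t)} = F(s-a). L{e^(5t)·sin(10t)} = 10/((s-5)² + 100)

Final answer: 10/((s-5)² + 100)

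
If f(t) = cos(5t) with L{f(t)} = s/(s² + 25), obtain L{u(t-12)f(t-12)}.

Time shift theorem: L{u(t-a)f(t-a)} = e^(-as)F(s). Here a=12, F(s) = s/(s² + 25), so L{u(t-12)f(t-12)} = e^(-12s)·s/(s² + 25)

Final answer: e^(-12s)·s/(s² + 25)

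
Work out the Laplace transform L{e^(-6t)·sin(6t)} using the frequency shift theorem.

Frequency shift: L{e^(at)f(t)} = F(s-a). L{e^(-6t)·sin(6t)} = 6/((s+6)² + 36)

Final answer: 6/((s+6)² + 36)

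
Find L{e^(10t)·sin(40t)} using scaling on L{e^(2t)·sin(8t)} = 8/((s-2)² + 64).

Scaling with a=5: L{e^(10t)·sin(40t)} = (1/5) · 8/((s/5-2)² + 64). Simplifying: 40/((s-10)² + 1600)

Final answer: 40/((s-10)² + 1600)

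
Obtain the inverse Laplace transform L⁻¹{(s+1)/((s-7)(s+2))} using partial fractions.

Using partial fractions, f(t) = (8e^(7t) + e^(-2t))/9

Final answer: (8e^(7t) + e^(-2t))/9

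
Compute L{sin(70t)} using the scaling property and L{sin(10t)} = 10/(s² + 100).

Using L{f(at)} = (1/a)F(s/a) with a=7: L{sin(70t)} = (1/7) · 10/((s/7)² + 100) = (1/7) · 10·49/(s² + 4900) = 70/(s² + 4900)

Final answer: 70/(s² + 4900)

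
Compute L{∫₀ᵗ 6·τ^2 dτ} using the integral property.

L{∫₀ᵗ f(τ)dτ} = F(s)/s with f(t) = 6t^2. F(s) = 12/s^3, so L{∫₀ᵗ 6·τ^2 dτ} = (12/s^3)/s = 12/s^4. (Check: ∫₀ᵗ 6·τ^2 dτ = 6t^3/3.)

Final answer: 12/s^4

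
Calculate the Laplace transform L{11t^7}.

L{11t^7} = 11 · L{t^7} = 11 · 5040/s^8 = 55440/s^8

Final answer: 55440/s^8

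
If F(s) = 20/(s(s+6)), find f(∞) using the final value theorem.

f(∞) = lim_{s→0} s·20/(s(s+6)) = lim_{s→0} 20/(s+6) = 20/6 = 10/3

Final answer: 10/3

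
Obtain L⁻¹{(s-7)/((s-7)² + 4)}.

Using frequency shift: L⁻¹{(s-a)/((s-a)² + b²)} = e^(at)cos(bt). Here a=7, b=2

Final answer: e^(7t)·cos(2t)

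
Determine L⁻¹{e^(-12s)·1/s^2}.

L⁻¹{1/s^2} = t. By the time shift theorem, L⁻¹{e^(-as)F(s)} = u(t-a)f(t-a) with a=12, so L⁻¹{e^(-12s)·1/s^2} = u(t-12)·(t-12)

Final answer: u(t-12)·(t-12)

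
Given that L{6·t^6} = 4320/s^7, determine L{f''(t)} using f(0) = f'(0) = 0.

L{f''(t)} = s²F(s) - sf(0) - f'(0) = s²·4320/s^7 - 0 - 0 = 4320/s^5

Final answer: 4320/s^5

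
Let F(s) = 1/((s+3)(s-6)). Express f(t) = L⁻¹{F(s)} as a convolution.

1/((s+3)(s-6)) = (1/(s+3))·(1/(s-6)) = L{e^(-3t)}·L{e^(6t)}. So f(t) = e^(-3t)*e^(6t) = ∫₀ᵗ e^(-3τ)·e^(6(t-τ)) dτ

Final answer: ∫₀ᵗ e^(-3τ)·e^(6(t-τ)) dτ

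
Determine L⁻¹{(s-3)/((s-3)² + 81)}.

Using frequency shift: L⁻¹{(s-a)/((s-a)² + b²)} = e^(at)cos(bt). Here a=3, b=9

Final answer: e^(3t)·cos(9t)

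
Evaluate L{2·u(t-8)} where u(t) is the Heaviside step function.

L{u(t-a)} = e^(-as)/s. Here a=8, so L{u(t-8)} = e^(-8s)/s, and L{2·u(t-8)} = 2·e^(-8s)/s

Final answer: 2·e^(-8s)/s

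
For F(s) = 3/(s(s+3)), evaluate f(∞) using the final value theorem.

f(∞) = lim_{s→0} s·3/(s(s+3)) = lim_{s→0} 3/(s+3) = 3/3 = 1

Final answer: 1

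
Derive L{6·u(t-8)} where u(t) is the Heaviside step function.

L{u(t-a)} = e^(-as)/s. Here a=8, so L{u(t-8)} = e^(-8s)/s, and L{6·u(t-8)} = 6·e^(-8s)/s

Final answer: 6·e^(-8s)/s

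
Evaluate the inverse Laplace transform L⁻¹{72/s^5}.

L⁻¹{n!/s^(n+1)} = t^n with n=4. So L⁻¹{24/s^5} = t^4, and L⁻¹{72/s^5} = (72/24)·t^4 = 3·t^4

Final answer: 3·t^4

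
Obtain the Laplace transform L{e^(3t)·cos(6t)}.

L{e^(at)·cos(ωt)} = (s-a)/((s-a)² + ω²), so L{e^(3t)·cos(6t)} = (s-3)/((s-3)² + 36)

Final answer: (s-3)/((s-3)² + 36)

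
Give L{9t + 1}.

L{9t + 1} = 9·L{t} + L{1} = 9/s² + 1/s

Final answer: 9/s² + 1/s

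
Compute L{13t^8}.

L{t^n} = n!/s^(n+1). So L{13t^8} = 13·8!/s^9 = 524160/s^9

Final answer: 524160/s^9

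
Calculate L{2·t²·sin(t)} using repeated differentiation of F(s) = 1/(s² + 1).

F(s) = 1/(s² + 1). F'(s) = -2s/(s² + 1)². F''(s) = -2(1 - 3s²)/(s² + 1)³ = (6s² - 2)/(s² + 1)³. So L{t²·sin(t)} = (-1)² F''(s) = (6s² - 2)/(s² + 1)³. Then L{2·t²·sin(t)} = 2·(6s² - 2)/(s² + 1)³ = (12s² - 4)/(s² + 1)³

Final answer: (12s² - 4)/(s² + 1)³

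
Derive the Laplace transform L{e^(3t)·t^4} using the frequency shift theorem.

L{e^(at)·t^n} = n!/(s-a)^(n+1), so L{e^(3t)·t^4} = 24/(s-3)^5

Final answer: 24/(s-3)^5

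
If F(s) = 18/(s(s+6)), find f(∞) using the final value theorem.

f(∞) = lim_{s→0} s·18/(s(s+6)) = lim_{s→0} 18/(s+6) = 18/6 = 3

Final answer: 3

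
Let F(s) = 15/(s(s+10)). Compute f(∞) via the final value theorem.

f(∞) = lim_{s→0} s·15/(s(s+10)) = lim_{s→0} 15/(s+10) = 15/10 = 3/2

Final answer: 3/2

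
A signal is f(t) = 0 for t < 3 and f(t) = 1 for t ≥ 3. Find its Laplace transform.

f(t) = u(t-3). L{u(t-3)} = e^(-3s)/s, so L{f(t)} = e^(-3s)/s

Final answer: e^(-3s)/s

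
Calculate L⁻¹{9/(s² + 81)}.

This is the form c·a/(s² + a²) with a = 9. L⁻¹ = sin(9t)

Final answer: sin(9t)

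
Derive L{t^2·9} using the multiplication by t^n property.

L{9} = 9/s. d^1/ds^1[1/s] = -1/s². d^2/ds^2[1/s] = 2/s^3. So L{t^2} = (-1)^{2}·2/s^3 = 2/s^3. Then L{t^2·9} = 9·2/s^3 = 18/s^3

Final answer: 18/s^3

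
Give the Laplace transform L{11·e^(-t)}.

L{e^(at)} = 1/(s-a), so L{e^(-t)} = 1/(s+1). Then L{11·e^(-t)} = 11/(s+1)

Final answer: 11/(s+1)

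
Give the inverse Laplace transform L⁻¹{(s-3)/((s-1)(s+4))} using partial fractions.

Using partial fractions, f(t) = (-2e^t + 7e^(-4t))/5

Final answer: (-2e^t + 7e^(-4t))/5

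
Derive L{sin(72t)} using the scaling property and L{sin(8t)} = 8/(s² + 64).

Using L{f(at)} = (1/a)F(s/a) with a=9: L{sin(72t)} = (1/9) · 8/((s/9)² + 64) = (1/9) · 8·81/(s² + 5184) = 72/(s² + 5184)

Final answer: 72/(s² + 5184)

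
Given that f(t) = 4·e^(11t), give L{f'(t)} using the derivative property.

f(0) = 4, F(s) = 4/(s-11). L{f'(t)} = s·F(s) - f(0) = 4s/(s-11) - 4 = (4s - 4(s-11))/(s-11) = 44/(s-11)

Final answer: 44/(s-11)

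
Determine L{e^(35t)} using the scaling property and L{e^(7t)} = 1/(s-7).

Using L{f(at)} = (1/a)F(s/a) with a=5 and f(t) = e^(7t): L{e^(35t)} = (1/5) · 1/((s/5)-7) = (1/5) · 5/(s-35) = 1/(s-35)

Final answer: 1/(s-35)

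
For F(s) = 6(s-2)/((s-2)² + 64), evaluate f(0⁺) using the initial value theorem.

f(0⁺) = lim_{s→∞} sF(s) = lim_{s→∞} 6s(s-2)/((s-2)² + 64) = 6

Final answer: 6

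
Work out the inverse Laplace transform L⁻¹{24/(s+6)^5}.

L⁻¹{n!/(s-a)^(n+1)} = t^n·e^(at) with n=4, a=-6. So L⁻¹{24/(s+6)^5} = t^4·e^(-6t)

Final answer: t^4·e^(-6t)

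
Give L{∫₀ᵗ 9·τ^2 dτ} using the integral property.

L{∫₀ᵗ f(τ)dτ} = F(s)/s with f(t) = 9t^2. F(s) = 18/s^3, so L{∫₀ᵗ 9·τ^2 dτ} = (18/s^3)/s = 18/s^4. (Check: ∫₀ᵗ 9·τ^2 dτ = 9t^3/3.)

Final answer: 18/s^4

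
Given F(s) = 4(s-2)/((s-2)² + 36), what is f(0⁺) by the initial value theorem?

f(0⁺) = lim_{s→∞} sF(s) = lim_{s→∞} 4s(s-2)/((s-2)² + 36) = 4

Final answer: 4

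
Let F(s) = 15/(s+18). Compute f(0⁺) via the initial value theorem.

f(0⁺) = lim_{s→∞} s·15/(s+18) = lim_{s→∞} 15s/(s+18) = 15

Final answer: 15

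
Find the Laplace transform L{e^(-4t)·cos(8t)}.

L{e^(at)·cos(ωt)} = (s-a)/((s-a)² + ω²), so L{e^(-4t)·cos(8t)} = (s+4)/((s+4)² + 64)

Final answer: (s+4)/((s+4)² + 64)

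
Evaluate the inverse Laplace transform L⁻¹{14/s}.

L⁻¹{c/s} = c, so L⁻¹{14/s} = 14

Final answer: 14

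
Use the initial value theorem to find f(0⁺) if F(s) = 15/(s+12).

f(0⁺) = lim_{s→∞} s·15/(s+12) = lim_{s→∞} 15s/(s+12) = 15

Final answer: 15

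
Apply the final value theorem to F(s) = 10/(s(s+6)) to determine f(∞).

f(∞) = lim_{s→0} s·10/(s(s+6)) = lim_{s→0} 10/(s+6) = 10/6 = 5/3

Final answer: 5/3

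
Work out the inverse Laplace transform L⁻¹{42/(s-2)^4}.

L⁻¹{n!/(s-a)^(n+1)} = t^n·e^(at) with n=3, a=2. So L⁻¹{6/(s-2)^4} = t^3·e^(2t), and L⁻¹{42/(s-2)^4} = (42/6)·t^3·e^(2t) = 7·t^3·e^(2t)

Final answer: 7·t^3·e^(2t)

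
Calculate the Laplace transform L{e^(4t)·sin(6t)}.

L{e^(at)·sin(ωt)} = ω/((s-a)² + ω²), so L{e^(4t)·sin(6t)} = 6/((s-4)² + 36)

Final answer: 6/((s-4)² + 36)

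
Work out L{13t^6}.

L{t^n} = n!/s^(n+1). So L{13t^6} = 13·6!/s^7 = 9360/s^7

Final answer: 9360/s^7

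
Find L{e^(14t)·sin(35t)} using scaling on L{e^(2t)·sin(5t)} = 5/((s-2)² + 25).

Scaling with a=7: L{e^(14t)·sin(35t)} = (1/7) · 5/((s/7-2)² + 25). Simplifying: 35/((s-14)² + 1225)

Final answer: 35/((s-14)² + 1225)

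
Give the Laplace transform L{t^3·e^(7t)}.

L{t^n·e^(at)} = n!/(s-a)^(n+1), so L{t^3·e^(7t)} = 6/(s-7)^4

Final answer: 6/(s-7)^4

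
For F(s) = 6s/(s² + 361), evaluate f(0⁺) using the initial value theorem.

f(0⁺) = lim_{s→∞} s·6s/(s² + 361) = lim_{s→∞} 6s²/(s² + 361) = 6

Final answer: 6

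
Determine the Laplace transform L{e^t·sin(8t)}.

L{e^(at)·sin(ωt)} = ω/((s-a)² + ω²), so L{e^t·sin(8t)} = 8/((s-1)² + 64)

Final answer: 8/((s-1)² + 64)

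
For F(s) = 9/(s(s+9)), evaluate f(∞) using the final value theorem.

f(∞) = lim_{s→0} s·9/(s(s+9)) = lim_{s→0} 9/(s+9) = 9/9 = 1

Final answer: 1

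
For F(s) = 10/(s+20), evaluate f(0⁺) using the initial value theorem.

f(0⁺) = lim_{s→∞} s·10/(s+20) = lim_{s→∞} 10s/(s+20) = 10

Final answer: 10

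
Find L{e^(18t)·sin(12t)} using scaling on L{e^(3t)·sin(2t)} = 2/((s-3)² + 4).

Scaling with a=6: L{e^(18t)·sin(12t)} = (1/6) · 2/((s/6-3)² + 4). Simplifying: 12/((s-18)² + 144)

Final answer: 12/((s-18)² + 144)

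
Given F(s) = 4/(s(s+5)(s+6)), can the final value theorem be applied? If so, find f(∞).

Poles of sF(s) = 4/((s+5)(s+6)) are at s = -5 and s = -6, both in the left half-plane. Theorem applies. f(∞) = lim_{s→0} sF(s) = 4/(5·6) = 2/15

Final answer: 2/15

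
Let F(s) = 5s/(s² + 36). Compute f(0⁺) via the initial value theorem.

f(0⁺) = lim_{s→∞} s·5s/(s² + 36) = lim_{s→∞} 5s²/(s² + 36) = 5

Final answer: 5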